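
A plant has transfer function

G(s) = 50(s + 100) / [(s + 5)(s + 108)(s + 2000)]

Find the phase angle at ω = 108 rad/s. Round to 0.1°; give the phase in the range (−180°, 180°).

At s = jω = j108:
zero (s+100): 100 + j108 → |·| = √(100²+108²) = √21664 ≈ 147.19, ∠ = arctan(108/100) ≈ 47.20°
pole (s+5): 5 + j108 → |·| = √(5²+108²) = √11689 ≈ 108.12, ∠ = arctan(108/5) ≈ 87.35°
pole (s+108): 108 + j108 → |·| = √(108²+108²) = √23328 ≈ 152.74, ∠ = arctan(108/108) ≈ 45.00°
pole (s+2000): 2000 + j108 → |·| = √(2000²+108²) = √4011664 ≈ 2002.9, ∠ = arctan(108/2000) ≈ 3.09°
∠G = 47.20° − 135.44° = -88.24°

-88.2°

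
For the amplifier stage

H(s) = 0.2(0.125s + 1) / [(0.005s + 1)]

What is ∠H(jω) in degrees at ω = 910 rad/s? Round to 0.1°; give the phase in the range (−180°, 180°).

At ω = 910 rad/s:
zero (1 + j910·0.125) = 1 + j113.75 → |·| ≈ 113.75, ∠ ≈ 89.50°
pole (1 + j910·0.005) = 1 + j4.55 → |·| ≈ 4.6586, ∠ ≈ 77.60°
∠H = (89.50°) − (77.60°) = 11.90°

11.9°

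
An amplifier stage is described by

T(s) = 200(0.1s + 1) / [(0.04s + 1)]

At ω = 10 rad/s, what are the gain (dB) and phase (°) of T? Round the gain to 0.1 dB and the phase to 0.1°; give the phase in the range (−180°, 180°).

48.4 dB, 23.2°

At ω = 10 rad/s:
zero (1 + j10·0.1) = 1 + j1 → |·| ≈ 1.4142, ∠ ≈ 45.00°
pole (1 + j10·0.04) = 1 + j0.4 → |·| ≈ 1.077, ∠ ≈ 21.80°
|T| = 200 · 1.4142 / (1.077) ≈ 262.62
Gain = 20 log₁₀(262.62) ≈ 48.39 dB
∠T = (45.00°) − (21.80°) = 23.20°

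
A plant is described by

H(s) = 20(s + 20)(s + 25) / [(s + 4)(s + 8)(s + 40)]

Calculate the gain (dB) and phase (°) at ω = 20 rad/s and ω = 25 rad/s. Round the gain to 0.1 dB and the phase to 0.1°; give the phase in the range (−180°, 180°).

ω = 20: -0.7 dB, -89.8°; ω = 25: -2.8 dB, -88.8°

At s = jω = j20:
zero (s+20): 20 + j20 → |·| = √(20²+20²) = √800 ≈ 28.284, ∠ = arctan(20/20) ≈ 45.00°
zero (s+25): 25 + j20 → |·| = √(25²+20²) = √1025 ≈ 32.016, ∠ = arctan(20/25) ≈ 38.66°
pole (s+4): 4 + j20 → |·| = √(4²+20²) = √416 ≈ 20.396, ∠ = arctan(20/4) ≈ 78.69°
pole (s+8): 8 + j20 → |·| = √(8²+20²) = √464 ≈ 21.541, ∠ = arctan(20/8) ≈ 68.20°
pole (s+40): 40 + j20 → |·| = √(40²+20²) = √2000 ≈ 44.721, ∠ = arctan(20/40) ≈ 26.57°
|H| = 20 · 905.54 / 19648 ≈ 0.92176
Gain = 20 log₁₀(0.92176) ≈ -0.71 dB
∠H = 83.66° − 173.46° = -89.80°

At s = jω = j25:
zero (s+20): 20 + j25 → |·| = √(20²+25²) = √1025 ≈ 32.016, ∠ = arctan(25/20) ≈ 51.34°
zero (s+25): 25 + j25 → |·| = √(25²+25²) = √1250 ≈ 35.355, ∠ = arctan(25/25) ≈ 45.00°
pole (s+4): 4 + j25 → |·| = √(4²+25²) = √641 ≈ 25.318, ∠ = arctan(25/4) ≈ 80.91°
pole (s+8): 8 + j25 → |·| = √(8²+25²) = √689 ≈ 26.249, ∠ = arctan(25/8) ≈ 72.26°
pole (s+40): 40 + j25 → |·| = √(40²+25²) = √2225 ≈ 47.17, ∠ = arctan(25/40) ≈ 32.01°
|H| = 20 · 1131.9 / 31348 ≈ 0.72215
Gain = 20 log₁₀(0.72215) ≈ -2.83 dB
∠H = 96.34° − 185.18° = -88.84°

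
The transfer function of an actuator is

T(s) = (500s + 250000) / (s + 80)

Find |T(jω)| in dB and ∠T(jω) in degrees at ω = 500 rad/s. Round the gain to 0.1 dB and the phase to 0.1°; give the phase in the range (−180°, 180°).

Substitute s = j500:
Numerator: 500(j500) + 250000 = 250000 + j250000
Denominator: (j500) + 80 = 80 + j500
|N| = √(250000² + 250000²) ≈ 3.5355e+05, ∠N ≈ 45.00°
|D| = √(80² + 500²) ≈ 506.36, ∠D ≈ 80.91°
|T| = 3.5355e+05 / 506.36 ≈ 698.22
Gain = 20 log₁₀(698.22) ≈ 56.88 dB
∠T = 45.00° − 80.91° = -35.91°

56.9 dB, -35.9°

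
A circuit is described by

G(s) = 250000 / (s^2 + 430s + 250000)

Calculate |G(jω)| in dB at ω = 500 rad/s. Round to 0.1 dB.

1.3 dB

At s = jω = j500:
quadratic: (j500)² + 430·j500 + 250000 = 0 + j215000 → |·| ≈ 2.15e+05, ∠ ≈ 90.00°
|G| = 250000 / 2.15e+05 ≈ 1.1628
Gain = 20 log₁₀(1.1628) ≈ 1.31 dB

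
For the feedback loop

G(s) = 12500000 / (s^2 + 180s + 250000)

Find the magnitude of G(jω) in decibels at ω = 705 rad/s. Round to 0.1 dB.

33.1 dB

At s = jω = j705:
quadratic: (j705)² + 180·j705 + 250000 = -247025 + j126900 → |·| ≈ 2.7771e+05, ∠ ≈ 152.81°
|G| = 12500000 / 2.7771e+05 ≈ 45.011
Gain = 20 log₁₀(45.011) ≈ 33.07 dB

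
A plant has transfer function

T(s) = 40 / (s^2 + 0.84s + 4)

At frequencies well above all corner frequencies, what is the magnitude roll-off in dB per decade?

Each pole contributes −20 dB/decade at high frequency; each zero contributes +20 dB/decade.
Net: 0 zero(s) − 2 pole(s) → -40 dB/decade.

-40 dB/decade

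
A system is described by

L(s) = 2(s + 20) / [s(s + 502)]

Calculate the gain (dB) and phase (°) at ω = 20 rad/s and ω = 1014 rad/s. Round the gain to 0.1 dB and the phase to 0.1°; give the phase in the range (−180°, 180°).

At s = jω = j20:
zero (s+20): 20 + j20 → |·| = √(20²+20²) = √800 ≈ 28.284, ∠ = arctan(20/20) ≈ 45.00°
pole (s+502): 502 + j20 → |·| = √(502²+20²) = √252404 ≈ 502.4, ∠ = arctan(20/502) ≈ 2.28°
pole at origin: |s| = 20, ∠ = 90.00° (in denominator)
|L| = 2 · 28.284 / 10048 ≈ 0.0056298
Gain = 20 log₁₀(0.0056298) ≈ -44.99 dB
∠L = 45.00° − 92.28° = -47.28°

At s = jω = j1014:
zero (s+20): 20 + j1014 → |·| = √(20²+1014²) = √1028596 ≈ 1014.2, ∠ = arctan(1014/20) ≈ 88.87°
pole (s+502): 502 + j1014 → |·| = √(502²+1014²) = √1280200 ≈ 1131.5, ∠ = arctan(1014/502) ≈ 63.66°
pole at origin: |s| = 1014, ∠ = 90.00° (in denominator)
|L| = 2 · 1014.2 / 1.1473e+06 ≈ 0.001768
Gain = 20 log₁₀(0.001768) ≈ -55.05 dB
∠L = 88.87° − 153.66° = -64.79°

ω = 20: -45.0 dB, -47.3°; ω = 1014: -55.1 dB, -64.8°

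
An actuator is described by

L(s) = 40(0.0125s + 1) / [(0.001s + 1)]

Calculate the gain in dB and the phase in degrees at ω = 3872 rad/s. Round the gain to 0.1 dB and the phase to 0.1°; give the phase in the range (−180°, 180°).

At ω = 3872 rad/s:
zero (1 + j3872·0.0125) = 1 + j48.4 → |·| ≈ 48.41, ∠ ≈ 88.82°
pole (1 + j3872·0.001) = 1 + j3.872 → |·| ≈ 3.999, ∠ ≈ 75.52°
|L| = 40 · 48.41 / (3.999) ≈ 484.22
Gain = 20 log₁₀(484.22) ≈ 53.70 dB
∠L = (88.82°) − (75.52°) = 13.30°

53.7 dB, 13.3°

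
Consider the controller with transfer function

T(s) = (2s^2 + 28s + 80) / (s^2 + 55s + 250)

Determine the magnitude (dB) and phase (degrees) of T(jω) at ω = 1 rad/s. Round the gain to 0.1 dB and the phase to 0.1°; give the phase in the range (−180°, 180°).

-9.8 dB, 7.3°

Substitute s = j1:
Numerator: 2(j1)^2 + 28(j1) + 80 = 78 + j28
Denominator: (j1)^2 + 55(j1) + 250 = 249 + j55
|N| = √(78² + 28²) ≈ 82.873, ∠N ≈ 19.75°
|D| = √(249² + 55²) ≈ 255, ∠D ≈ 12.46°
|T| = 82.873 / 255 ≈ 0.32499
Gain = 20 log₁₀(0.32499) ≈ -9.76 dB
∠T = 19.75° − 12.46° = 7.29°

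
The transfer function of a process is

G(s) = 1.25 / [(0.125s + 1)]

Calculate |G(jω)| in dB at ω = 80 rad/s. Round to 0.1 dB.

At ω = 80 rad/s:
pole (1 + j80·0.125) = 1 + j10 → |·| ≈ 10.05, ∠ ≈ 84.29°
|G| = 1.25 · 1 / (10.05) ≈ 0.12438
Gain = 20 log₁₀(0.12438) ≈ -18.10 dB

-18.1 dB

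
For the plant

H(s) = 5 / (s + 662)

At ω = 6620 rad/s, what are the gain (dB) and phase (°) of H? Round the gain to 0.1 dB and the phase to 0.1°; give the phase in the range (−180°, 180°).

At s = jω = j6620:
pole (s+662): 662 + j6620 → |·| = √(662²+6620²) = √44262644 ≈ 6653, ∠ = arctan(6620/662) ≈ 84.29°
|H| = 5 / 6653 ≈ 0.00075154
Gain = 20 log₁₀(0.00075154) ≈ -62.48 dB
∠H = 0.00° − 84.29° = -84.29°

-62.5 dB, -84.3°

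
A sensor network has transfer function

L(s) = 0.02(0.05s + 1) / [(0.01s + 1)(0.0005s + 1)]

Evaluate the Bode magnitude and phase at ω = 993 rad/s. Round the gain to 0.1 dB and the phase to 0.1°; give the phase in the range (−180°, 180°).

At ω = 993 rad/s:
zero (1 + j993·0.05) = 1 + j49.65 → |·| ≈ 49.66, ∠ ≈ 88.85°
pole (1 + j993·0.01) = 1 + j9.93 → |·| ≈ 9.9802, ∠ ≈ 84.25°
pole (1 + j993·0.0005) = 1 + j0.4965 → |·| ≈ 1.1165, ∠ ≈ 26.40°
|L| = 0.02 · 49.66 / (9.9802 · 1.1165) ≈ 0.089133
Gain = 20 log₁₀(0.089133) ≈ -21.00 dB
∠L = (88.85°) − (84.25° + 26.40°) = -21.80°

-21.0 dB, -21.8°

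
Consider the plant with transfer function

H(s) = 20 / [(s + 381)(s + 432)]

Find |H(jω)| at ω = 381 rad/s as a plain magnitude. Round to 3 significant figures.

At s = jω = j381:
pole (s+381): 381 + j381 → |·| = √(381²+381²) = √290322 ≈ 538.82, ∠ = arctan(381/381) ≈ 45.00°
pole (s+432): 432 + j381 → |·| = √(432²+381²) = √331785 ≈ 576.01, ∠ = arctan(381/432) ≈ 41.41°
|H| = 20 / 3.1037e+05 ≈ 6.4439e-05

6.44e-05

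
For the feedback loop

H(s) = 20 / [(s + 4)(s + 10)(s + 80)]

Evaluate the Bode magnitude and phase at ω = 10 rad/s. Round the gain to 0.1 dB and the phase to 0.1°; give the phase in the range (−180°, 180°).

-55.8 dB, -120.3°

At s = jω = j10:
pole (s+4): 4 + j10 → |·| = √(4²+10²) = √116 ≈ 10.77, ∠ = arctan(10/4) ≈ 68.20°
pole (s+10): 10 + j10 → |·| = √(10²+10²) = √200 ≈ 14.142, ∠ = arctan(10/10) ≈ 45.00°
pole (s+80): 80 + j10 → |·| = √(80²+10²) = √6500 ≈ 80.623, ∠ = arctan(10/80) ≈ 7.13°
|H| = 20 / 12280 ≈ 0.0016287
Gain = 20 log₁₀(0.0016287) ≈ -55.76 dB
∠H = 0.00° − 120.33° = -120.33°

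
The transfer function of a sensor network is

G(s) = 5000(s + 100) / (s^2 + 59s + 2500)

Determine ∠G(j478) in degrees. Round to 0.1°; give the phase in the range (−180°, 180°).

At s = jω = j478:
zero (s+100): 100 + j478 → |·| = √(100²+478²) = √238484 ≈ 488.35, ∠ = arctan(478/100) ≈ 78.18°
quadratic: (j478)² + 59·j478 + 2500 = -225984 + j28202 → |·| ≈ 2.2774e+05, ∠ ≈ 172.89°
∠G = 78.18° − 172.89° = -94.71°

-94.7°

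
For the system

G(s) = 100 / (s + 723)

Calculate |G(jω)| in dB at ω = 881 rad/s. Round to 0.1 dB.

-21.1 dB

Substitute s = j881:
Numerator: 100 = 100 + j0
Denominator: (j881) + 723 = 723 + j881
|N| = √(100² + 0²) ≈ 100, ∠N ≈ 0.00°
|D| = √(723² + 881²) ≈ 1139.7, ∠D ≈ 50.63°
|G| = 100 / 1139.7 ≈ 0.087742
Gain = 20 log₁₀(0.087742) ≈ -21.14 dB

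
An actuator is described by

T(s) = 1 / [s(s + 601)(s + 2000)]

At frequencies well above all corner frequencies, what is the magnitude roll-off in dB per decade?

Each pole contributes −20 dB/decade at high frequency; each zero contributes +20 dB/decade.
Net: 0 zero(s) − 3 pole(s) → -60 dB/decade.

-60 dB/decade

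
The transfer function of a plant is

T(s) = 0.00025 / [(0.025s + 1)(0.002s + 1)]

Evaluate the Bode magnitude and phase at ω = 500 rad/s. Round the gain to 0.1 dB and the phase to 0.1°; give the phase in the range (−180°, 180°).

-97.0 dB, -130.4°

At ω = 500 rad/s:
pole (1 + j500·0.025) = 1 + j12.5 → |·| ≈ 12.54, ∠ ≈ 85.43°
pole (1 + j500·0.002) = 1 + j1 → |·| ≈ 1.4142, ∠ ≈ 45.00°
|T| = 0.00025 · 1 / (12.54 · 1.4142) ≈ 1.4097e-05
Gain = 20 log₁₀(1.4097e-05) ≈ -97.02 dB
∠T = (0°) − (85.43° + 45.00°) = -130.43°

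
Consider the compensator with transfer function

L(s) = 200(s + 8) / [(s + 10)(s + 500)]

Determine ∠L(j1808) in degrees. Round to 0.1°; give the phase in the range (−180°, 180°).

At s = jω = j1808:
zero (s+8): 8 + j1808 → |·| = √(8²+1808²) = √3268928 ≈ 1808, ∠ = arctan(1808/8) ≈ 89.75°
pole (s+10): 10 + j1808 → |·| = √(10²+1808²) = √3268964 ≈ 1808, ∠ = arctan(1808/10) ≈ 89.68°
pole (s+500): 500 + j1808 → |·| = √(500²+1808²) = √3518864 ≈ 1875.9, ∠ = arctan(1808/500) ≈ 74.54°
∠L = 89.75° − 164.22° = -74.47°

-74.5°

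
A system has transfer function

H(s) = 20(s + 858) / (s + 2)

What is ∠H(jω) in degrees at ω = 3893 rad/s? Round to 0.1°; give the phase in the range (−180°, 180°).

-12.4°

At s = jω = j3893:
zero (s+858): 858 + j3893 → |·| = √(858²+3893²) = √15891613 ≈ 3986.4, ∠ = arctan(3893/858) ≈ 77.57°
pole (s+2): 2 + j3893 → |·| = √(2²+3893²) = √15155453 ≈ 3893, ∠ = arctan(3893/2) ≈ 89.97°
∠H = 77.57° − 89.97° = -12.40°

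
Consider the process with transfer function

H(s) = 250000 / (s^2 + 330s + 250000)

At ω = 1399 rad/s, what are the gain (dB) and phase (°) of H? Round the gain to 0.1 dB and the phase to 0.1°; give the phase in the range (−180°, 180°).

-17.0 dB, -164.9°

At s = jω = j1399:
quadratic: (j1399)² + 330·j1399 + 250000 = -1707201 + j461670 → |·| ≈ 1.7685e+06, ∠ ≈ 164.87°
|H| = 250000 / 1.7685e+06 ≈ 0.14136
Gain = 20 log₁₀(0.14136) ≈ -16.99 dB
∠H = 0.00° − 164.87° = -164.87°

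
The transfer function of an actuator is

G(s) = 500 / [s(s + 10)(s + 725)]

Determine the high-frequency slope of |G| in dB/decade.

-60 dB/decade

Each pole contributes −20 dB/decade at high frequency; each zero contributes +20 dB/decade.
Net: 0 zero(s) − 3 pole(s) → -60 dB/decade.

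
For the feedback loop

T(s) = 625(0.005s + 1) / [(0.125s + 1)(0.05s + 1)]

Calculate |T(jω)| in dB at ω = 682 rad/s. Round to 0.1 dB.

-2.3 dB

At ω = 682 rad/s:
zero (1 + j682·0.005) = 1 + j3.41 → |·| ≈ 3.5536, ∠ ≈ 73.66°
pole (1 + j682·0.125) = 1 + j85.25 → |·| ≈ 85.256, ∠ ≈ 89.33°
pole (1 + j682·0.05) = 1 + j34.1 → |·| ≈ 34.115, ∠ ≈ 88.32°
|T| = 625 · 3.5536 / (85.256 · 34.115) ≈ 0.76362
Gain = 20 log₁₀(0.76362) ≈ -2.34 dB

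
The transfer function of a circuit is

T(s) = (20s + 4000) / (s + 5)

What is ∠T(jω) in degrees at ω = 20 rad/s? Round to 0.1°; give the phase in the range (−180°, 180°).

-70.3°

Substitute s = j20:
Numerator: 20(j20) + 4000 = 4000 + j400
Denominator: (j20) + 5 = 5 + j20
|N| = √(4000² + 400²) ≈ 4020, ∠N ≈ 5.71°
|D| = √(5² + 20²) ≈ 20.616, ∠D ≈ 75.96°
∠T = 5.71° − 75.96° = -70.25°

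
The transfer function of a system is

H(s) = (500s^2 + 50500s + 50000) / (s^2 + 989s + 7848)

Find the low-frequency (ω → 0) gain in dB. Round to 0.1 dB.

16.1 dB

H(0) = 50000 / 7848 ≈ 6.371
20 log₁₀(6.371) ≈ 16.08 dB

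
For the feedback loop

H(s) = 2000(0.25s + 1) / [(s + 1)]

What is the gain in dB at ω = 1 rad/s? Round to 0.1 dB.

63.3 dB

At ω = 1 rad/s:
zero (1 + j1·0.25) = 1 + j0.25 → |·| ≈ 1.0308, ∠ ≈ 14.04°
pole (1 + j1·1) = 1 + j1 → |·| ≈ 1.4142, ∠ ≈ 45.00°
|H| = 2000 · 1.0308 / (1.4142) ≈ 1457.8
Gain = 20 log₁₀(1457.8) ≈ 63.27 dB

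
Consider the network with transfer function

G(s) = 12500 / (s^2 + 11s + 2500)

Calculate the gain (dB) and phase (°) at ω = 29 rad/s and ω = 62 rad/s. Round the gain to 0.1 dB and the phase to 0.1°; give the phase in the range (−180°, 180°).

At s = jω = j29:
quadratic: (j29)² + 11·j29 + 2500 = 1659 + j319 → |·| ≈ 1689.4, ∠ ≈ 10.88°
|G| = 12500 / 1689.4 ≈ 7.3991
Gain = 20 log₁₀(7.3991) ≈ 17.38 dB
∠G = 0.00° − 10.88° = -10.88°

At s = jω = j62:
quadratic: (j62)² + 11·j62 + 2500 = -1344 + j682 → |·| ≈ 1507.1, ∠ ≈ 153.09°
|G| = 12500 / 1507.1 ≈ 8.2941
Gain = 20 log₁₀(8.2941) ≈ 18.38 dB
∠G = 0.00° − 153.09° = -153.09°

ω = 29: 17.4 dB, -10.9°; ω = 62: 18.4 dB, -153.1°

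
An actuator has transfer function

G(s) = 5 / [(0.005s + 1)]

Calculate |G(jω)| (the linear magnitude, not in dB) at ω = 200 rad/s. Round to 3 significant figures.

3.54

At ω = 200 rad/s:
pole (1 + j200·0.005) = 1 + j1 → |·| ≈ 1.4142, ∠ ≈ 45.00°
|G| = 5 · 1 / (1.4142) ≈ 3.5356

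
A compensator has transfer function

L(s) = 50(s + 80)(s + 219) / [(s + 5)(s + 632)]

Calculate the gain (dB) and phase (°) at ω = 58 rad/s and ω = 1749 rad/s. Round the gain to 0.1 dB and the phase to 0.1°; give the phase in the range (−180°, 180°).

At s = jω = j58:
zero (s+80): 80 + j58 → |·| = √(80²+58²) = √9764 ≈ 98.813, ∠ = arctan(58/80) ≈ 35.94°
zero (s+219): 219 + j58 → |·| = √(219²+58²) = √51325 ≈ 226.55, ∠ = arctan(58/219) ≈ 14.83°
pole (s+5): 5 + j58 → |·| = √(5²+58²) = √3389 ≈ 58.215, ∠ = arctan(58/5) ≈ 85.07°
pole (s+632): 632 + j58 → |·| = √(632²+58²) = √402788 ≈ 634.66, ∠ = arctan(58/632) ≈ 5.24°
|L| = 50 · 22386 / 36947 ≈ 30.295
Gain = 20 log₁₀(30.295) ≈ 29.63 dB
∠L = 50.77° − 90.31° = -39.54°

At s = jω = j1749:
zero (s+80): 80 + j1749 → |·| = √(80²+1749²) = √3065401 ≈ 1750.8, ∠ = arctan(1749/80) ≈ 87.38°
zero (s+219): 219 + j1749 → |·| = √(219²+1749²) = √3106962 ≈ 1762.7, ∠ = arctan(1749/219) ≈ 82.86°
pole (s+5): 5 + j1749 → |·| = √(5²+1749²) = √3059026 ≈ 1749, ∠ = arctan(1749/5) ≈ 89.84°
pole (s+632): 632 + j1749 → |·| = √(632²+1749²) = √3458425 ≈ 1859.7, ∠ = arctan(1749/632) ≈ 70.13°
|L| = 50 · 3.0861e+06 / 3.2526e+06 ≈ 47.441
Gain = 20 log₁₀(47.441) ≈ 33.52 dB
∠L = 170.24° − 159.97° = 10.27°

ω = 58: 29.6 dB, -39.5°; ω = 1749: 33.5 dB, 10.3°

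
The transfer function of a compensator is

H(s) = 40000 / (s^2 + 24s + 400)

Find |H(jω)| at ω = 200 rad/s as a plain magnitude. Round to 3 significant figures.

1.00

At s = jω = j200:
quadratic: (j200)² + 24·j200 + 400 = -39600 + j4800 → |·| ≈ 39890, ∠ ≈ 173.09°
|H| = 40000 / 39890 ≈ 1.0028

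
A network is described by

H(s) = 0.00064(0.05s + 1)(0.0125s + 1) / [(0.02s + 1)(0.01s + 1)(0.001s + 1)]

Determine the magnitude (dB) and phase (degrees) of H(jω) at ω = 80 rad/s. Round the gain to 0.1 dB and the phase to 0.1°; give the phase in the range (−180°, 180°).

At ω = 80 rad/s:
zero (1 + j80·0.05) = 1 + j4 → |·| ≈ 4.1231, ∠ ≈ 75.96°
zero (1 + j80·0.0125) = 1 + j1 → |·| ≈ 1.4142, ∠ ≈ 45.00°
pole (1 + j80·0.02) = 1 + j1.6 → |·| ≈ 1.8868, ∠ ≈ 57.99°
pole (1 + j80·0.01) = 1 + j0.8 → |·| ≈ 1.2806, ∠ ≈ 38.66°
pole (1 + j80·0.001) = 1 + j0.08 → |·| ≈ 1.0032, ∠ ≈ 4.57°
|H| = 0.00064 · 4.1231 · 1.4142 / (1.8868 · 1.2806 · 1.0032) ≈ 0.0015395
Gain = 20 log₁₀(0.0015395) ≈ -56.25 dB
∠H = (75.96° + 45.00°) − (57.99° + 38.66° + 4.57°) = 19.74°

-56.3 dB, 19.7°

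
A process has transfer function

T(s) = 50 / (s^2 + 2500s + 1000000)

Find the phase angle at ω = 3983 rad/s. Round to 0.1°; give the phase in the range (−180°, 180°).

Substitute s = j3983:
Numerator: 50 = 50 + j0
Denominator: (j3983)^2 + 2500(j3983) + 1000000 = -14864289 + j9957500
|N| = √(50² + 0²) ≈ 50, ∠N ≈ 0.00°
|D| = √(14864289² + 9957500²) ≈ 1.7891e+07, ∠D ≈ 146.18°
∠T = 0.00° − 146.18° = -146.18°

-146.2°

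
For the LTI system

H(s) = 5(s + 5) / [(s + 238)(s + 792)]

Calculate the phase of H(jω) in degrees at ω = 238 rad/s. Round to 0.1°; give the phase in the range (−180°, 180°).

At s = jω = j238:
zero (s+5): 5 + j238 → |·| = √(5²+238²) = √56669 ≈ 238.05, ∠ = arctan(238/5) ≈ 88.80°
pole (s+238): 238 + j238 → |·| = √(238²+238²) = √113288 ≈ 336.58, ∠ = arctan(238/238) ≈ 45.00°
pole (s+792): 792 + j238 → |·| = √(792²+238²) = √683908 ≈ 826.99, ∠ = arctan(238/792) ≈ 16.73°
∠H = 88.80° − 61.73° = 27.07°

27.1°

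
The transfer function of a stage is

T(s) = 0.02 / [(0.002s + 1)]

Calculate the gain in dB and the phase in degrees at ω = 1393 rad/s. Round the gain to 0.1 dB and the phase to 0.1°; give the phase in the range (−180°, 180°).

At ω = 1393 rad/s:
pole (1 + j1393·0.002) = 1 + j2.786 → |·| ≈ 2.96, ∠ ≈ 70.26°
|T| = 0.02 · 1 / (2.96) ≈ 0.0067568
Gain = 20 log₁₀(0.0067568) ≈ -43.41 dB
∠T = (0°) − (70.26°) = -70.26°

-43.4 dB, -70.3°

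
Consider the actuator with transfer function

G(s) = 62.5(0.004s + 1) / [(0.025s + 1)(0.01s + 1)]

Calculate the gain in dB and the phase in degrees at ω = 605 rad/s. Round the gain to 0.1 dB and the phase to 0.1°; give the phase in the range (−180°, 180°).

4.9 dB, -99.3°

At ω = 605 rad/s:
zero (1 + j605·0.004) = 1 + j2.42 → |·| ≈ 2.6185, ∠ ≈ 67.55°
pole (1 + j605·0.025) = 1 + j15.125 → |·| ≈ 15.158, ∠ ≈ 86.22°
pole (1 + j605·0.01) = 1 + j6.05 → |·| ≈ 6.1321, ∠ ≈ 80.61°
|G| = 62.5 · 2.6185 / (15.158 · 6.1321) ≈ 1.7607
Gain = 20 log₁₀(1.7607) ≈ 4.91 dB
∠G = (67.55°) − (86.22° + 80.61°) = -99.28°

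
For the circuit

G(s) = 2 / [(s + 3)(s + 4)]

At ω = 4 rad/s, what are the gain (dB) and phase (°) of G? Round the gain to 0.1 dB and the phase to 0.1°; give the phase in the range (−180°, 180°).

At s = jω = j4:
pole (s+3): 3 + j4 → |·| = √(3²+4²) = √25 ≈ 5, ∠ = arctan(4/3) ≈ 53.13°
pole (s+4): 4 + j4 → |·| = √(4²+4²) = √32 ≈ 5.6569, ∠ = arctan(4/4) ≈ 45.00°
|G| = 2 / 28.285 ≈ 0.070709
Gain = 20 log₁₀(0.070709) ≈ -23.01 dB
∠G = 0.00° − 98.13° = -98.13°

-23.0 dB, -98.1°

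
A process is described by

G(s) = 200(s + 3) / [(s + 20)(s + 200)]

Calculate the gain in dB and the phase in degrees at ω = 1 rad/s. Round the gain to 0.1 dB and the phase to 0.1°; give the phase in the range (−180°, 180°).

At s = jω = j1:
zero (s+3): 3 + j1 → |·| = √(3²+1²) = √10 ≈ 3.1623, ∠ = arctan(1/3) ≈ 18.43°
pole (s+20): 20 + j1 → |·| = √(20²+1²) = √401 ≈ 20.025, ∠ = arctan(1/20) ≈ 2.86°
pole (s+200): 200 + j1 → |·| = √(200²+1²) = √40001 ≈ 200, ∠ = arctan(1/200) ≈ 0.29°
|G| = 200 · 3.1623 / 4005 ≈ 0.15792
Gain = 20 log₁₀(0.15792) ≈ -16.03 dB
∠G = 18.43° − 3.15° = 15.28°

-16.0 dB, 15.3°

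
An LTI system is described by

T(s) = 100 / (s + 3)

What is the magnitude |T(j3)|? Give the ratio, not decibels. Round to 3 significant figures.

At s = jω = j3:
pole (s+3): 3 + j3 → |·| = √(3²+3²) = √18 ≈ 4.2426, ∠ = arctan(3/3) ≈ 45.00°
|T| = 100 / 4.2426 ≈ 23.57

23.6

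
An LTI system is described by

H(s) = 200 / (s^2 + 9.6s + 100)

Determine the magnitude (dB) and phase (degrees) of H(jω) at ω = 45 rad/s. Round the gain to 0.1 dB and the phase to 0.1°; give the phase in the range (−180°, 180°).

-19.9 dB, -167.4°

At s = jω = j45:
quadratic: (j45)² + 9.6·j45 + 100 = -1925 + j432 → |·| ≈ 1972.9, ∠ ≈ 167.35°
|H| = 200 / 1972.9 ≈ 0.10137
Gain = 20 log₁₀(0.10137) ≈ -19.88 dB
∠H = 0.00° − 167.35° = -167.35°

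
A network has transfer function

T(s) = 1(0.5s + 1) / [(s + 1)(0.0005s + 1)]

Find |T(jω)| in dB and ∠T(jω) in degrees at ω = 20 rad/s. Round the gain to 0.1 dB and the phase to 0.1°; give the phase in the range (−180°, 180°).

At ω = 20 rad/s:
zero (1 + j20·0.5) = 1 + j10 → |·| ≈ 10.05, ∠ ≈ 84.29°
pole (1 + j20·1) = 1 + j20 → |·| ≈ 20.025, ∠ ≈ 87.14°
pole (1 + j20·0.0005) = 1 + j0.01 → |·| ≈ 1, ∠ ≈ 0.57°
|T| = 1 · 10.05 / (20.025 · 1) ≈ 0.50187
Gain = 20 log₁₀(0.50187) ≈ -5.99 dB
∠T = (84.29°) − (87.14° + 0.57°) = -3.42°

-6.0 dB, -3.4°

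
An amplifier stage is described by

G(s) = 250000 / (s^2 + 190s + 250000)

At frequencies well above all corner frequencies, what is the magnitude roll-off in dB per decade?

Each pole contributes −20 dB/decade at high frequency; each zero contributes +20 dB/decade.
Net: 0 zero(s) − 2 pole(s) → -40 dB/decade.

-40 dB/decade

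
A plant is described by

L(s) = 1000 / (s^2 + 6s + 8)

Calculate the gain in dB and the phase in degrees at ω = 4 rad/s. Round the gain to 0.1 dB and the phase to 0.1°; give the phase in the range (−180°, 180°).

31.9 dB, -108.4°

Substitute s = j4:
Numerator: 1000 = 1000 + j0
Denominator: (j4)^2 + 6(j4) + 8 = -8 + j24
|N| = √(1000² + 0²) ≈ 1000, ∠N ≈ 0.00°
|D| = √(8² + 24²) ≈ 25.298, ∠D ≈ 108.43°
|L| = 1000 / 25.298 ≈ 39.529
Gain = 20 log₁₀(39.529) ≈ 31.94 dB
∠L = 0.00° − 108.43° = -108.43°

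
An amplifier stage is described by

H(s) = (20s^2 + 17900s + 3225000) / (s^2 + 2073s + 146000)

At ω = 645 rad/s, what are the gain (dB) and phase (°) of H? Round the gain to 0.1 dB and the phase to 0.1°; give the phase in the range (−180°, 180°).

Substitute s = j645:
Numerator: 20(j645)^2 + 17900(j645) + 3225000 = -5095500 + j11545500
Denominator: (j645)^2 + 2073(j645) + 146000 = -270025 + j1337085
|N| = √(5095500² + 11545500²) ≈ 1.262e+07, ∠N ≈ 113.81°
|D| = √(270025² + 1337085²) ≈ 1.3641e+06, ∠D ≈ 101.42°
|H| = 1.262e+07 / 1.3641e+06 ≈ 9.2515
Gain = 20 log₁₀(9.2515) ≈ 19.32 dB
∠H = 113.81° − 101.42° = 12.39°

19.3 dB, 12.4°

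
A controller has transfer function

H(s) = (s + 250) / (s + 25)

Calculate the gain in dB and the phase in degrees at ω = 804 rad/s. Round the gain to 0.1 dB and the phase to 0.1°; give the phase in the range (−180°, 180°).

0.4 dB, -15.5°

Substitute s = j804:
Numerator: (j804) + 250 = 250 + j804
Denominator: (j804) + 25 = 25 + j804
|N| = √(250² + 804²) ≈ 841.97, ∠N ≈ 72.73°
|D| = √(25² + 804²) ≈ 804.39, ∠D ≈ 88.22°
|H| = 841.97 / 804.39 ≈ 1.0467
Gain = 20 log₁₀(1.0467) ≈ 0.40 dB
∠H = 72.73° − 88.22° = -15.49°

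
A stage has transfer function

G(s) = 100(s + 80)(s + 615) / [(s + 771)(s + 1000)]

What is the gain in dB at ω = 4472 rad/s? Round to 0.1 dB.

39.7 dB

At s = jω = j4472:
zero (s+80): 80 + j4472 → |·| = √(80²+4472²) = √20005184 ≈ 4472.7, ∠ = arctan(4472/80) ≈ 88.98°
zero (s+615): 615 + j4472 → |·| = √(615²+4472²) = √20377009 ≈ 4514.1, ∠ = arctan(4472/615) ≈ 82.17°
pole (s+771): 771 + j4472 → |·| = √(771²+4472²) = √20593225 ≈ 4538, ∠ = arctan(4472/771) ≈ 80.22°
pole (s+1000): 1000 + j4472 → |·| = √(1000²+4472²) = √20998784 ≈ 4582.4, ∠ = arctan(4472/1000) ≈ 77.40°
|G| = 100 · 2.019e+07 / 2.0795e+07 ≈ 97.091
Gain = 20 log₁₀(97.091) ≈ 39.74 dB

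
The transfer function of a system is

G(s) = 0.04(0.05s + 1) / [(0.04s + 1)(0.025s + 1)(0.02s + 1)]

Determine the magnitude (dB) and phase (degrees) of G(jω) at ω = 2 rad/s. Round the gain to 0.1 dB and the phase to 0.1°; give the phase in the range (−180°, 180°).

-28.0 dB, -4.0°

At ω = 2 rad/s:
zero (1 + j2·0.05) = 1 + j0.1 → |·| ≈ 1.005, ∠ ≈ 5.71°
pole (1 + j2·0.04) = 1 + j0.08 → |·| ≈ 1.0032, ∠ ≈ 4.57°
pole (1 + j2·0.025) = 1 + j0.05 → |·| ≈ 1.0012, ∠ ≈ 2.86°
pole (1 + j2·0.02) = 1 + j0.04 → |·| ≈ 1.0008, ∠ ≈ 2.29°
|G| = 0.04 · 1.005 / (1.0032 · 1.0012 · 1.0008) ≈ 0.039992
Gain = 20 log₁₀(0.039992) ≈ -27.96 dB
∠G = (5.71°) − (4.57° + 2.86° + 2.29°) = -4.01°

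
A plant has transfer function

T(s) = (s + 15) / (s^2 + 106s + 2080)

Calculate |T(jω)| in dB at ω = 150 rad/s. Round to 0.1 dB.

Substitute s = j150:
Numerator: (j150) + 15 = 15 + j150
Denominator: (j150)^2 + 106(j150) + 2080 = -20420 + j15900
|N| = √(15² + 150²) ≈ 150.75, ∠N ≈ 84.29°
|D| = √(20420² + 15900²) ≈ 25880, ∠D ≈ 142.09°
|T| = 150.75 / 25880 ≈ 0.005825
Gain = 20 log₁₀(0.005825) ≈ -44.69 dB

-44.7 dB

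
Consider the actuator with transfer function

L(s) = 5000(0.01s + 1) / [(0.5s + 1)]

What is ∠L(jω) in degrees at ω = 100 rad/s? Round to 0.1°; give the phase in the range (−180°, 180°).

-43.9°

At ω = 100 rad/s:
zero (1 + j100·0.01) = 1 + j1 → |·| ≈ 1.4142, ∠ ≈ 45.00°
pole (1 + j100·0.5) = 1 + j50 → |·| ≈ 50.01, ∠ ≈ 88.85°
∠L = (45.00°) − (88.85°) = -43.85°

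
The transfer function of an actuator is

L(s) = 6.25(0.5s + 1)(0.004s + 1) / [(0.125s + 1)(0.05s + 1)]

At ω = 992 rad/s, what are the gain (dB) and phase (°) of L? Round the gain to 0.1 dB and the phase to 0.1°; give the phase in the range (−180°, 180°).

6.3 dB, -12.6°

At ω = 992 rad/s:
zero (1 + j992·0.5) = 1 + j496 → |·| ≈ 496, ∠ ≈ 89.88°
zero (1 + j992·0.004) = 1 + j3.968 → |·| ≈ 4.0921, ∠ ≈ 75.86°
pole (1 + j992·0.125) = 1 + j124 → |·| ≈ 124, ∠ ≈ 89.54°
pole (1 + j992·0.05) = 1 + j49.6 → |·| ≈ 49.61, ∠ ≈ 88.84°
|L| = 6.25 · 496 · 4.0921 / (124 · 49.61) ≈ 2.0621
Gain = 20 log₁₀(2.0621) ≈ 6.29 dB
∠L = (89.88° + 75.86°) − (89.54° + 88.84°) = -12.64°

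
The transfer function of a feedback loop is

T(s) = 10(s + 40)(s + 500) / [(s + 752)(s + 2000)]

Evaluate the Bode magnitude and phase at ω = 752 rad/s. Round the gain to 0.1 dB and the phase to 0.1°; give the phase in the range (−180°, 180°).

9.5 dB, 77.7°

At s = jω = j752:
zero (s+40): 40 + j752 → |·| = √(40²+752²) = √567104 ≈ 753.06, ∠ = arctan(752/40) ≈ 86.96°
zero (s+500): 500 + j752 → |·| = √(500²+752²) = √815504 ≈ 903.05, ∠ = arctan(752/500) ≈ 56.38°
pole (s+752): 752 + j752 → |·| = √(752²+752²) = √1131008 ≈ 1063.5, ∠ = arctan(752/752) ≈ 45.00°
pole (s+2000): 2000 + j752 → |·| = √(2000²+752²) = √4565504 ≈ 2136.7, ∠ = arctan(752/2000) ≈ 20.61°
|T| = 10 · 6.8005e+05 / 2.2724e+06 ≈ 2.9927
Gain = 20 log₁₀(2.9927) ≈ 9.52 dB
∠T = 143.34° − 65.61° = 77.73°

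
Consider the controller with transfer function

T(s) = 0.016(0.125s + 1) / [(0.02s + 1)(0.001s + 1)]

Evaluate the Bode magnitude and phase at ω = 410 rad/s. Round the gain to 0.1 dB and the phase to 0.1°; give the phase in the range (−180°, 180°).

At ω = 410 rad/s:
zero (1 + j410·0.125) = 1 + j51.25 → |·| ≈ 51.26, ∠ ≈ 88.88°
pole (1 + j410·0.02) = 1 + j8.2 → |·| ≈ 8.2608, ∠ ≈ 83.05°
pole (1 + j410·0.001) = 1 + j0.41 → |·| ≈ 1.0808, ∠ ≈ 22.29°
|T| = 0.016 · 51.26 / (8.2608 · 1.0808) ≈ 0.091861
Gain = 20 log₁₀(0.091861) ≈ -20.74 dB
∠T = (88.88°) − (83.05° + 22.29°) = -16.46°

-20.7 dB, -16.5°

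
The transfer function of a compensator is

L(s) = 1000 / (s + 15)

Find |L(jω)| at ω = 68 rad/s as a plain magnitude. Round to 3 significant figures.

14.4

At s = jω = j68:
pole (s+15): 15 + j68 → |·| = √(15²+68²) = √4849 ≈ 69.635, ∠ = arctan(68/15) ≈ 77.56°
|L| = 1000 / 69.635 ≈ 14.361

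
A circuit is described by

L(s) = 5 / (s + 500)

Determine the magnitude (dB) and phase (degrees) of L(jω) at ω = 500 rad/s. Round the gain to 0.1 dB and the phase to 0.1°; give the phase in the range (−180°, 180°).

Substitute s = j500:
Numerator: 5 = 5 + j0
Denominator: (j500) + 500 = 500 + j500
|N| = √(5² + 0²) ≈ 5, ∠N ≈ 0.00°
|D| = √(500² + 500²) ≈ 707.11, ∠D ≈ 45.00°
|L| = 5 / 707.11 ≈ 0.007071
Gain = 20 log₁₀(0.007071) ≈ -43.01 dB
∠L = 0.00° − 45.00° = -45.00°

-43.0 dB, -45.0°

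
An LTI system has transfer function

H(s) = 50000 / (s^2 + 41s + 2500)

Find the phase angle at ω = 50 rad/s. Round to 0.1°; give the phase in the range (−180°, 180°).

At s = jω = j50:
quadratic: (j50)² + 41·j50 + 2500 = 0 + j2050 → |·| ≈ 2050, ∠ ≈ 90.00°
∠H = 0.00° − 90.00° = -90.00°

-90.0°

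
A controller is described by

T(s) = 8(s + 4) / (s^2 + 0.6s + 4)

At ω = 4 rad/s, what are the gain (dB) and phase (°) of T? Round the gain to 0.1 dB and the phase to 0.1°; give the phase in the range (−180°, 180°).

11.4 dB, -123.7°

At s = jω = j4:
zero (s+4): 4 + j4 → |·| = √(4²+4²) = √32 ≈ 5.6569, ∠ = arctan(4/4) ≈ 45.00°
quadratic: (j4)² + 0.6·j4 + 4 = -12 + j2.4 → |·| ≈ 12.238, ∠ ≈ 168.69°
|T| = 8 · 5.6569 / 12.238 ≈ 3.6979
Gain = 20 log₁₀(3.6979) ≈ 11.36 dB
∠T = 45.00° − 168.69° = -123.69°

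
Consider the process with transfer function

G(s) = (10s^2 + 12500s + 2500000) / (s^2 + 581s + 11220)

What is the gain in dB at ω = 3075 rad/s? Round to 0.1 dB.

20.3 dB

Substitute s = j3075:
Numerator: 10(j3075)^2 + 12500(j3075) + 2500000 = -92056250 + j38437500
Denominator: (j3075)^2 + 581(j3075) + 11220 = -9444405 + j1786575
|N| = √(92056250² + 38437500²) ≈ 9.9759e+07, ∠N ≈ 157.34°
|D| = √(9444405² + 1786575²) ≈ 9.6119e+06, ∠D ≈ 169.29°
|G| = 9.9759e+07 / 9.6119e+06 ≈ 10.379
Gain = 20 log₁₀(10.379) ≈ 20.32 dB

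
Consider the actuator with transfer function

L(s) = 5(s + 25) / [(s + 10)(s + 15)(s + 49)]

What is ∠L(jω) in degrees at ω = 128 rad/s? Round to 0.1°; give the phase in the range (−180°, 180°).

-159.0°

At s = jω = j128:
zero (s+25): 25 + j128 → |·| = √(25²+128²) = √17009 ≈ 130.42, ∠ = arctan(128/25) ≈ 78.95°
pole (s+10): 10 + j128 → |·| = √(10²+128²) = √16484 ≈ 128.39, ∠ = arctan(128/10) ≈ 85.53°
pole (s+15): 15 + j128 → |·| = √(15²+128²) = √16609 ≈ 128.88, ∠ = arctan(128/15) ≈ 83.32°
pole (s+49): 49 + j128 → |·| = √(49²+128²) = √18785 ≈ 137.06, ∠ = arctan(128/49) ≈ 69.05°
∠L = 78.95° − 237.90° = -158.95°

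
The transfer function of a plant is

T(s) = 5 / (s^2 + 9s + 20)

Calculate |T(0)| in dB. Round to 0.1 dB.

T(0) = 5 / 20 = 0.25
20 log₁₀(0.25) ≈ -12.04 dB

-12.0 dB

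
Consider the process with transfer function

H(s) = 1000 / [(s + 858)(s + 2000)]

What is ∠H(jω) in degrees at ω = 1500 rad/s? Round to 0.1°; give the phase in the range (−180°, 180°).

-97.1°

At s = jω = j1500:
pole (s+858): 858 + j1500 → |·| = √(858²+1500²) = √2986164 ≈ 1728.1, ∠ = arctan(1500/858) ≈ 60.23°
pole (s+2000): 2000 + j1500 → |·| = √(2000²+1500²) = √6250000 ≈ 2500, ∠ = arctan(1500/2000) ≈ 36.87°
∠H = 0.00° − 97.10° = -97.10°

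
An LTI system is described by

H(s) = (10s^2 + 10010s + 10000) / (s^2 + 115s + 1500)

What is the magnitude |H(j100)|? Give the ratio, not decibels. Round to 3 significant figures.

70.3

Substitute s = j100:
Numerator: 10(j100)^2 + 10010(j100) + 10000 = -90000 + j1001000
Denominator: (j100)^2 + 115(j100) + 1500 = -8500 + j11500
|N| = √(90000² + 1001000²) ≈ 1.005e+06, ∠N ≈ 95.14°
|D| = √(8500² + 11500²) ≈ 14300, ∠D ≈ 126.47°
|H| = 1.005e+06 / 14300 ≈ 70.28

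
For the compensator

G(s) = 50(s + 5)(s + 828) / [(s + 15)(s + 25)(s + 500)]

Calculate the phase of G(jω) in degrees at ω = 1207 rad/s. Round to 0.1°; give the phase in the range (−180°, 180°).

At s = jω = j1207:
zero (s+5): 5 + j1207 → |·| = √(5²+1207²) = √1456874 ≈ 1207, ∠ = arctan(1207/5) ≈ 89.76°
zero (s+828): 828 + j1207 → |·| = √(828²+1207²) = √2142433 ≈ 1463.7, ∠ = arctan(1207/828) ≈ 55.55°
pole (s+15): 15 + j1207 → |·| = √(15²+1207²) = √1457074 ≈ 1207.1, ∠ = arctan(1207/15) ≈ 89.29°
pole (s+25): 25 + j1207 → |·| = √(25²+1207²) = √1457474 ≈ 1207.3, ∠ = arctan(1207/25) ≈ 88.81°
pole (s+500): 500 + j1207 → |·| = √(500²+1207²) = √1706849 ≈ 1306.5, ∠ = arctan(1207/500) ≈ 67.50°
∠G = 145.31° − 245.60° = -100.29°

-100.3°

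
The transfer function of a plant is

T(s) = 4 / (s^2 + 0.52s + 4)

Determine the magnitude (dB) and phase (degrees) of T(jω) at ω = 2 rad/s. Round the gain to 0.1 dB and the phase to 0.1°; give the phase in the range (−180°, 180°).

At s = jω = j2:
quadratic: (j2)² + 0.52·j2 + 4 = 0 + j1.04 → |·| ≈ 1.04, ∠ ≈ 90.00°
|T| = 4 / 1.04 ≈ 3.8462
Gain = 20 log₁₀(3.8462) ≈ 11.70 dB
∠T = 0.00° − 90.00° = -90.00°

11.7 dB, -90.0°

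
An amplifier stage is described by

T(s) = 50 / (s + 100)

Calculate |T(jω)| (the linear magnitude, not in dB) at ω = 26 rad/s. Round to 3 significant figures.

0.484

At s = jω = j26:
pole (s+100): 100 + j26 → |·| = √(100²+26²) = √10676 ≈ 103.32, ∠ = arctan(26/100) ≈ 14.57°
|T| = 50 / 103.32 ≈ 0.48393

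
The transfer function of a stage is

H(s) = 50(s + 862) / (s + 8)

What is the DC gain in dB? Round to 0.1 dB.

H(0) = 50·862 / (8) = 5387.5
20 log₁₀(5387.5) ≈ 74.63 dB

74.6 dB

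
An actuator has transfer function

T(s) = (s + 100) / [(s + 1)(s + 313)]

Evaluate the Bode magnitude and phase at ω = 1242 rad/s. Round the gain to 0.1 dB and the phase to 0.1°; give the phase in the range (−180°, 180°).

-62.1 dB, -80.4°

At s = jω = j1242:
zero (s+100): 100 + j1242 → |·| = √(100²+1242²) = √1552564 ≈ 1246, ∠ = arctan(1242/100) ≈ 85.40°
pole (s+1): 1 + j1242 → |·| = √(1²+1242²) = √1542565 ≈ 1242, ∠ = arctan(1242/1) ≈ 89.95°
pole (s+313): 313 + j1242 → |·| = √(313²+1242²) = √1640533 ≈ 1280.8, ∠ = arctan(1242/313) ≈ 75.86°
|T| = 1 · 1246 / 1.5908e+06 ≈ 0.00078325
Gain = 20 log₁₀(0.00078325) ≈ -62.12 dB
∠T = 85.40° − 165.81° = -80.41°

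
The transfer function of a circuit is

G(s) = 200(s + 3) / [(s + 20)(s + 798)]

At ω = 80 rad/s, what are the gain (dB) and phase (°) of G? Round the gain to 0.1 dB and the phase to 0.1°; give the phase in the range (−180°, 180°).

-12.3 dB, 6.2°

At s = jω = j80:
zero (s+3): 3 + j80 → |·| = √(3²+80²) = √6409 ≈ 80.056, ∠ = arctan(80/3) ≈ 87.85°
pole (s+20): 20 + j80 → |·| = √(20²+80²) = √6800 ≈ 82.462, ∠ = arctan(80/20) ≈ 75.96°
pole (s+798): 798 + j80 → |·| = √(798²+80²) = √643204 ≈ 802, ∠ = arctan(80/798) ≈ 5.72°
|G| = 200 · 80.056 / 66135 ≈ 0.2421
Gain = 20 log₁₀(0.2421) ≈ -12.32 dB
∠G = 87.85° − 81.68° = 6.17°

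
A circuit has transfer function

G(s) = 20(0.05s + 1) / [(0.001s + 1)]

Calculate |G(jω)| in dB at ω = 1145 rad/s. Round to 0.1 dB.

At ω = 1145 rad/s:
zero (1 + j1145·0.05) = 1 + j57.25 → |·| ≈ 57.259, ∠ ≈ 89.00°
pole (1 + j1145·0.001) = 1 + j1.145 → |·| ≈ 1.5202, ∠ ≈ 48.87°
|G| = 20 · 57.259 / (1.5202) ≈ 753.31
Gain = 20 log₁₀(753.31) ≈ 57.54 dB

57.5 dB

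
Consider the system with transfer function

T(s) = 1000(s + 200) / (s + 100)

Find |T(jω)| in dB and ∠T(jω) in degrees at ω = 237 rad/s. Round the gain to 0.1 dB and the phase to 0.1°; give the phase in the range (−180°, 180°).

61.6 dB, -17.3°

At s = jω = j237:
zero (s+200): 200 + j237 → |·| = √(200²+237²) = √96169 ≈ 310.11, ∠ = arctan(237/200) ≈ 49.84°
pole (s+100): 100 + j237 → |·| = √(100²+237²) = √66169 ≈ 257.23, ∠ = arctan(237/100) ≈ 67.12°
|T| = 1000 · 310.11 / 257.23 ≈ 1205.6
Gain = 20 log₁₀(1205.6) ≈ 61.62 dB
∠T = 49.84° − 67.12° = -17.28°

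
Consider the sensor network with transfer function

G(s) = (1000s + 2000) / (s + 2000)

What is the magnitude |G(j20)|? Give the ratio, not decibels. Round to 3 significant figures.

Substitute s = j20:
Numerator: 1000(j20) + 2000 = 2000 + j20000
Denominator: (j20) + 2000 = 2000 + j20
|N| = √(2000² + 20000²) ≈ 20100, ∠N ≈ 84.29°
|D| = √(2000² + 20²) ≈ 2000.1, ∠D ≈ 0.57°
|G| = 20100 / 2000.1 ≈ 10.049

10.0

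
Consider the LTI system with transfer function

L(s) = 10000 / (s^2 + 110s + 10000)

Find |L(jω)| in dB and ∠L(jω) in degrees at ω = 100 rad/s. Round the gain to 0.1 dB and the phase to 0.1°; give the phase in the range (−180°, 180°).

At s = jω = j100:
quadratic: (j100)² + 110·j100 + 10000 = 0 + j11000 → |·| ≈ 11000, ∠ ≈ 90.00°
|L| = 10000 / 11000 ≈ 0.90909
Gain = 20 log₁₀(0.90909) ≈ -0.83 dB
∠L = 0.00° − 90.00° = -90.00°

-0.8 dB, -90.0°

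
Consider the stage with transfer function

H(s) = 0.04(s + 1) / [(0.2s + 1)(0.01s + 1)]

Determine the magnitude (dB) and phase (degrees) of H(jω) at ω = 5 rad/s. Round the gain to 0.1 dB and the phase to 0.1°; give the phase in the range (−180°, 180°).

At ω = 5 rad/s:
zero (1 + j5·1) = 1 + j5 → |·| ≈ 5.099, ∠ ≈ 78.69°
pole (1 + j5·0.2) = 1 + j1 → |·| ≈ 1.4142, ∠ ≈ 45.00°
pole (1 + j5·0.01) = 1 + j0.05 → |·| ≈ 1.0012, ∠ ≈ 2.86°
|H| = 0.04 · 5.099 / (1.4142 · 1.0012) ≈ 0.14405
Gain = 20 log₁₀(0.14405) ≈ -16.83 dB
∠H = (78.69°) − (45.00° + 2.86°) = 30.83°

-16.8 dB, 30.8°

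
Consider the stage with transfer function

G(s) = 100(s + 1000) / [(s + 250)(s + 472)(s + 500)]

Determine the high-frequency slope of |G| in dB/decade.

Each pole contributes −20 dB/decade at high frequency; each zero contributes +20 dB/decade.
Net: 1 zero(s) − 3 pole(s) → -40 dB/decade.

-40 dB/decade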